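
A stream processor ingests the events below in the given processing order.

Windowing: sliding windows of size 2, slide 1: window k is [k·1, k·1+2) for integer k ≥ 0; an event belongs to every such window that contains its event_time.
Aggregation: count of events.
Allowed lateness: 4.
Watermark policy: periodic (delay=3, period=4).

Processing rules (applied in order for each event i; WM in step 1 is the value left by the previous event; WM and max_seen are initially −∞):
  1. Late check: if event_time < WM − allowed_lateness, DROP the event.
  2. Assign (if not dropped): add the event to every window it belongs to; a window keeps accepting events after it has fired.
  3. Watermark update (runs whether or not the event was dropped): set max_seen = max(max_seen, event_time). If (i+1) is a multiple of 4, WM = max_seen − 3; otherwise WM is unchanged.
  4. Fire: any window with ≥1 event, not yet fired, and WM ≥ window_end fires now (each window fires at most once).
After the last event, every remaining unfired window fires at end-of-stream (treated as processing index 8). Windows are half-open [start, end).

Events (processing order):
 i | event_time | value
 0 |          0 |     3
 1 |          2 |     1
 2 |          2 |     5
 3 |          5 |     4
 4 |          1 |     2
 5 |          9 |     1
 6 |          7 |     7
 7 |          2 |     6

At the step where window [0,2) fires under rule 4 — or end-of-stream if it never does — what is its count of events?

i=0 t=0 v=3: → [0,2); WM=−∞
i=1 t=2 v=1: → [2,4),[1,3); WM=−∞
i=2 t=2 v=5: → [2,4),[1,3); WM=−∞
i=3 t=5 v=4: → [5,7),[4,6); WM=2; [0,2) fires=1
i=4 t=1 v=2: → [1,3),[0,2); WM=2
i=5 t=9 v=1: → [9,11),[8,10); WM=2
i=6 t=7 v=7: → [7,9),[6,8); WM=2
i=7 t=2 v=6: → [2,4),[1,3); WM=6; [1,3) fires=4 [2,4) fires=3 [4,6) fires=1

1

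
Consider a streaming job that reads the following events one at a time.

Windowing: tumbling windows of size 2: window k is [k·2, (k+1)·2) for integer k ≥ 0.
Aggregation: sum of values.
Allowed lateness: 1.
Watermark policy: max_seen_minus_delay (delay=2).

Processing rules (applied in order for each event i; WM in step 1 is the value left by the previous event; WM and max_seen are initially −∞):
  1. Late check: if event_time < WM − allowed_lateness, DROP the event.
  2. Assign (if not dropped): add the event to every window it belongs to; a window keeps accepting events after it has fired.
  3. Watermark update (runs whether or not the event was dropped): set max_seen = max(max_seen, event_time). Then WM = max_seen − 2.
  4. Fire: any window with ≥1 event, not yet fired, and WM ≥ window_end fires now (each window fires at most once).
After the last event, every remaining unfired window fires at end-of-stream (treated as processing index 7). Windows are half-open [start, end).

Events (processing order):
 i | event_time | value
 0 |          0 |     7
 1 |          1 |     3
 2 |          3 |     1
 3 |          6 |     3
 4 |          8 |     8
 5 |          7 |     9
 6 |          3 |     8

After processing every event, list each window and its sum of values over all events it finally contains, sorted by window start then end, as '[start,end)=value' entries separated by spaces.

i=0 t=0 v=7: → [0,2); WM=-2
i=1 t=1 v=3: → [0,2); WM=-1
i=2 t=3 v=1: → [2,4); WM=1
i=3 t=6 v=3: → [6,8); WM=4; [0,2) fires=10 [2,4) fires=1
i=4 t=8 v=8: → [8,10); WM=6
i=5 t=7 v=9: → [6,8); WM=6
i=6 t=3 v=8: DROP (t<6-1); WM=6

[0,2)=10 [2,4)=1 [6,8)=12 [8,10)=8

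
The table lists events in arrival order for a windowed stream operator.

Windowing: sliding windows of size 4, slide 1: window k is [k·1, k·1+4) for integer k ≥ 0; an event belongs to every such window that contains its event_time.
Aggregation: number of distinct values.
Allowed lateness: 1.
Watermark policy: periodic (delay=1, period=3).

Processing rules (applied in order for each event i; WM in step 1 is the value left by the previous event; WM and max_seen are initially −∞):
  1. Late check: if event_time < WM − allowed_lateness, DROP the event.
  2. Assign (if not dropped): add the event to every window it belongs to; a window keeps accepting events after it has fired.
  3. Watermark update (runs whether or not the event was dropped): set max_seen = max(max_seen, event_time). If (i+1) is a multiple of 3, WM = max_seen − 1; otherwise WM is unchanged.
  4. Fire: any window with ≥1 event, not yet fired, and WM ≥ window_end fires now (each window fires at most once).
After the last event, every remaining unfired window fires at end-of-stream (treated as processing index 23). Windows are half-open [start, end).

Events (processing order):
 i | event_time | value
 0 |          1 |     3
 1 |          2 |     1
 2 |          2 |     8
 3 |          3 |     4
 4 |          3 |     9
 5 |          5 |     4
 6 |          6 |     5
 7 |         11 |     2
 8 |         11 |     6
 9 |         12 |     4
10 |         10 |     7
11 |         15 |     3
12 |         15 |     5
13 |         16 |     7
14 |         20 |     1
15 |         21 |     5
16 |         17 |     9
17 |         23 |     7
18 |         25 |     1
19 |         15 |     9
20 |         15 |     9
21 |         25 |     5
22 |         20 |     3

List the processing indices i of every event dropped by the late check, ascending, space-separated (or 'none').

16 19 20 22

i=0 t=1 v=3: → [1,5),[0,4); WM=−∞
i=1 t=2 v=1: → [2,6),[1,5),[0,4); WM=−∞
i=2 t=2 v=8: → [2,6),[1,5),[0,4); WM=1
i=3 t=3 v=4: → [3,7),[2,6),[1,5),[0,4); WM=1
i=4 t=3 v=9: → [3,7),[2,6),[1,5),[0,4); WM=1
i=5 t=5 v=4: → [5,9),[4,8),[3,7),[2,6); WM=4; [0,4) fires=5
i=6 t=6 v=5: → [6,10),[5,9),[4,8),[3,7); WM=4
i=7 t=11 v=2: → [11,15),[10,14),[9,13),[8,12); WM=4
i=8 t=11 v=6: → [11,15),[10,14),[9,13),[8,12); WM=10; [1,5) fires=5 [2,6) fires=4 [3,7) fires=3 [4,8) fires=2 [5,9) fires=2 [6,10) fires=1
i=9 t=12 v=4: → [12,16),[11,15),[10,14),[9,13); WM=10
i=10 t=10 v=7: → [10,14),[9,13),[8,12),[7,11); WM=10
i=11 t=15 v=3: → [15,19),[14,18),[13,17),[12,16); WM=14; [7,11) fires=1 [8,12) fires=3 [9,13) fires=4 [10,14) fires=4
i=12 t=15 v=5: → [15,19),[14,18),[13,17),[12,16); WM=14
i=13 t=16 v=7: → [16,20),[15,19),[14,18),[13,17); WM=14
i=14 t=20 v=1: → [20,24),[19,23),[18,22),[17,21); WM=19; [11,15) fires=3 [12,16) fires=3 [13,17) fires=3 [14,18) fires=3 [15,19) fires=3
i=15 t=21 v=5: → [21,25),[20,24),[19,23),[18,22); WM=19
i=16 t=17 v=9: DROP (t<19-1); WM=19
i=17 t=23 v=7: → [23,27),[22,26),[21,25),[20,24); WM=22; [16,20) fires=1 [17,21) fires=1 [18,22) fires=2
i=18 t=25 v=1: → [25,29),[24,28),[23,27),[22,26); WM=22
i=19 t=15 v=9: DROP (t<22-1); WM=22
i=20 t=15 v=9: DROP (t<22-1); WM=24; [19,23) fires=2 [20,24) fires=3
i=21 t=25 v=5: → [25,29),[24,28),[23,27),[22,26); WM=24
i=22 t=20 v=3: DROP (t<24-1); WM=24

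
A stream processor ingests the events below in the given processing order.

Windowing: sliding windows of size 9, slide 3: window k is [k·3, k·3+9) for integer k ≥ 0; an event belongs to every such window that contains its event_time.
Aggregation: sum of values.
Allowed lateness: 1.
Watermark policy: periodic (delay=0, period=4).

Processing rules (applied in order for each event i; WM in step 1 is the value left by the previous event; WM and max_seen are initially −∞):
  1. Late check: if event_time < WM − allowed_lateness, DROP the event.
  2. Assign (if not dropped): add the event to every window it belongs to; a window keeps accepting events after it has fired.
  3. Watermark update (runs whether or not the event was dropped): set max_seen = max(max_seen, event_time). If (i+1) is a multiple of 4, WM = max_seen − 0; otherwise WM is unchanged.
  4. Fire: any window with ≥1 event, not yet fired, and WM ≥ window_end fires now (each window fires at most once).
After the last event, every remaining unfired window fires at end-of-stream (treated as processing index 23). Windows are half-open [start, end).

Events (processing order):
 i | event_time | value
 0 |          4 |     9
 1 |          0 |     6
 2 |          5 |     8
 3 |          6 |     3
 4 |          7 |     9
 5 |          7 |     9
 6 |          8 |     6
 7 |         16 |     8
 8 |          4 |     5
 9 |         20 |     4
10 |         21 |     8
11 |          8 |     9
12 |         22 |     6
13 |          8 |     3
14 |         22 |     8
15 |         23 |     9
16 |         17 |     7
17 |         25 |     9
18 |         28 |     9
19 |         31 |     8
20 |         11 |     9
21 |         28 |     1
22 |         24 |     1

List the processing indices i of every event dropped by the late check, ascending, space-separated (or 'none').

8 11 13 16 20 21 22

i=0 t=4 v=9: → [3,12),[0,9); WM=−∞
i=1 t=0 v=6: → [0,9); WM=−∞
i=2 t=5 v=8: → [3,12),[0,9); WM=−∞
i=3 t=6 v=3: → [6,15),[3,12),[0,9); WM=6
i=4 t=7 v=9: → [6,15),[3,12),[0,9); WM=6
i=5 t=7 v=9: → [6,15),[3,12),[0,9); WM=6
i=6 t=8 v=6: → [6,15),[3,12),[0,9); WM=6
i=7 t=16 v=8: → [15,24),[12,21),[9,18); WM=16; [0,9) fires=50 [3,12) fires=44 [6,15) fires=27
i=8 t=4 v=5: DROP (t<16-1); WM=16
i=9 t=20 v=4: → [18,27),[15,24),[12,21); WM=16
i=10 t=21 v=8: → [21,30),[18,27),[15,24); WM=16
i=11 t=8 v=9: DROP (t<16-1); WM=21; [9,18) fires=8 [12,21) fires=12
i=12 t=22 v=6: → [21,30),[18,27),[15,24); WM=21
i=13 t=8 v=3: DROP (t<21-1); WM=21
i=14 t=22 v=8: → [21,30),[18,27),[15,24); WM=21
i=15 t=23 v=9: → [21,30),[18,27),[15,24); WM=23
i=16 t=17 v=7: DROP (t<23-1); WM=23
i=17 t=25 v=9: → [24,33),[21,30),[18,27); WM=23
i=18 t=28 v=9: → [27,36),[24,33),[21,30); WM=23
i=19 t=31 v=8: → [30,39),[27,36),[24,33); WM=31; [15,24) fires=43 [18,27) fires=44 [21,30) fires=49
i=20 t=11 v=9: DROP (t<31-1); WM=31
i=21 t=28 v=1: DROP (t<31-1); WM=31
i=22 t=24 v=1: DROP (t<31-1); WM=31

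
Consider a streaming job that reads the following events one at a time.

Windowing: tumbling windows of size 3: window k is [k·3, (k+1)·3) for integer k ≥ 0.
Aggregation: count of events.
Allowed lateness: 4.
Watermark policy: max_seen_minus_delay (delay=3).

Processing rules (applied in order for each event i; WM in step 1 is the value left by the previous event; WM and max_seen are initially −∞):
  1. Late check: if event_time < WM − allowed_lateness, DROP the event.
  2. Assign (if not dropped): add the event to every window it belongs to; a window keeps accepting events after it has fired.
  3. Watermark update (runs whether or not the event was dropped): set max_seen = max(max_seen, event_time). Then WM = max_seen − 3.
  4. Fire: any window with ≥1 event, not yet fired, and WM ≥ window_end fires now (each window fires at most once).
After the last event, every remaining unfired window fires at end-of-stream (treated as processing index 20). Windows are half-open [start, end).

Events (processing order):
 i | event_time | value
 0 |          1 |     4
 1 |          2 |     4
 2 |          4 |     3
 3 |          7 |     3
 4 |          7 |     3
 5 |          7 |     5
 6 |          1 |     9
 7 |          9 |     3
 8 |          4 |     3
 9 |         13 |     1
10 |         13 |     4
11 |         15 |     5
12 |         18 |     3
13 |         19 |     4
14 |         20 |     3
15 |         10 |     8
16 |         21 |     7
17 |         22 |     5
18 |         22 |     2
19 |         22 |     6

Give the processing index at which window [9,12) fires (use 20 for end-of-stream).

11

i=0 t=1 v=4: → [0,3); WM=-2
i=1 t=2 v=4: → [0,3); WM=-1
i=2 t=4 v=3: → [3,6); WM=1
i=3 t=7 v=3: → [6,9); WM=4; [0,3) fires=2
i=4 t=7 v=3: → [6,9); WM=4
i=5 t=7 v=5: → [6,9); WM=4
i=6 t=1 v=9: → [0,3); WM=4
i=7 t=9 v=3: → [9,12); WM=6; [3,6) fires=1
i=8 t=4 v=3: → [3,6); WM=6
i=9 t=13 v=1: → [12,15); WM=10; [6,9) fires=3
i=10 t=13 v=4: → [12,15); WM=10
i=11 t=15 v=5: → [15,18); WM=12; [9,12) fires=1
i=12 t=18 v=3: → [18,21); WM=15; [12,15) fires=2
i=13 t=19 v=4: → [18,21); WM=16
i=14 t=20 v=3: → [18,21); WM=17
i=15 t=10 v=8: DROP (t<17-4); WM=17
i=16 t=21 v=7: → [21,24); WM=18; [15,18) fires=1
i=17 t=22 v=5: → [21,24); WM=19
i=18 t=22 v=2: → [21,24); WM=19
i=19 t=22 v=6: → [21,24); WM=19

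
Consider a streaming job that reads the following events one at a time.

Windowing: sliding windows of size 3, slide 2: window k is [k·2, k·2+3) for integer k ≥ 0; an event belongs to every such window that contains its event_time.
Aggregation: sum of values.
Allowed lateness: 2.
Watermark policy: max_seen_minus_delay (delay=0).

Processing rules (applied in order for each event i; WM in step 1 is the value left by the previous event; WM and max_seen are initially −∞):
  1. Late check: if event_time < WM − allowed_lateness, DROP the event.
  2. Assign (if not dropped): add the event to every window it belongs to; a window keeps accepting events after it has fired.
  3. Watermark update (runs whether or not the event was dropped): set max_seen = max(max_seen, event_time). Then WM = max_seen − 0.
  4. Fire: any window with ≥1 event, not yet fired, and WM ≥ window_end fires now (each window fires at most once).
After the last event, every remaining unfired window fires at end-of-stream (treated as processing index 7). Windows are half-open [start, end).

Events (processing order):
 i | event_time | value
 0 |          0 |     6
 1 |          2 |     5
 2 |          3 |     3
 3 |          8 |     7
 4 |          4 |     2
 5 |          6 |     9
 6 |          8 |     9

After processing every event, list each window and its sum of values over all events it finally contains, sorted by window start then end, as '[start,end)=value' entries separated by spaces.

i=0 t=0 v=6: → [0,3); WM=0
i=1 t=2 v=5: → [2,5),[0,3); WM=2
i=2 t=3 v=3: → [2,5); WM=3; [0,3) fires=11
i=3 t=8 v=7: → [8,11),[6,9); WM=8; [2,5) fires=8
i=4 t=4 v=2: DROP (t<8-2); WM=8
i=5 t=6 v=9: → [6,9),[4,7); WM=8; [4,7) fires=9
i=6 t=8 v=9: → [8,11),[6,9); WM=8

[0,3)=11 [2,5)=8 [4,7)=9 [6,9)=25 [8,11)=16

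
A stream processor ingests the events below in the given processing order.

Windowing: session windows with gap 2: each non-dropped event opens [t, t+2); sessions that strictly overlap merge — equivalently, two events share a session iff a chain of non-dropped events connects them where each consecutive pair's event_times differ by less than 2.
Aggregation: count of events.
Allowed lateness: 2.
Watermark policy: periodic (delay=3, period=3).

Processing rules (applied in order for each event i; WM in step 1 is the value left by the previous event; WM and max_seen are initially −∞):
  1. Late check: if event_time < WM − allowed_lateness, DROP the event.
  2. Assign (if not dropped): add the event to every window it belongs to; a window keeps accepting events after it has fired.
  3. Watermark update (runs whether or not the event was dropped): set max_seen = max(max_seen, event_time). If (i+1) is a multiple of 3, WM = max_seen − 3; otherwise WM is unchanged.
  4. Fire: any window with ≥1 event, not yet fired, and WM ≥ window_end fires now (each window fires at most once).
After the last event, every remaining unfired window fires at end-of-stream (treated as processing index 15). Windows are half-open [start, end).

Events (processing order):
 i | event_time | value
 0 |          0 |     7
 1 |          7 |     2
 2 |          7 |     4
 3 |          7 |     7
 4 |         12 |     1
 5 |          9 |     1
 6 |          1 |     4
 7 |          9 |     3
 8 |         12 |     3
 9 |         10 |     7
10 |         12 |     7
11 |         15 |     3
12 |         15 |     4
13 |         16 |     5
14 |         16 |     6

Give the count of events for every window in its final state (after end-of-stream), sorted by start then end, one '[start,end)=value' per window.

[0,2)=1 [7,9)=3 [9,12)=3 [12,14)=3 [15,18)=4

i=0 t=0 v=7: → [0,2); WM=−∞
i=1 t=7 v=2: → [7,9); WM=−∞
i=2 t=7 v=4: → [7,9); WM=4
i=3 t=7 v=7: → [7,9); WM=4
i=4 t=12 v=1: → [12,14); WM=4
i=5 t=9 v=1: → [9,11); WM=9
i=6 t=1 v=4: DROP (t<9-2); WM=9
i=7 t=9 v=3: → [9,11); WM=9
i=8 t=12 v=3: → [12,14); WM=9
i=9 t=10 v=7: → [9,12); WM=9
i=10 t=12 v=7: → [12,14); WM=9
i=11 t=15 v=3: → [15,17); WM=12
i=12 t=15 v=4: → [15,17); WM=12
i=13 t=16 v=5: → [15,18); WM=12
i=14 t=16 v=6: → [15,18); WM=13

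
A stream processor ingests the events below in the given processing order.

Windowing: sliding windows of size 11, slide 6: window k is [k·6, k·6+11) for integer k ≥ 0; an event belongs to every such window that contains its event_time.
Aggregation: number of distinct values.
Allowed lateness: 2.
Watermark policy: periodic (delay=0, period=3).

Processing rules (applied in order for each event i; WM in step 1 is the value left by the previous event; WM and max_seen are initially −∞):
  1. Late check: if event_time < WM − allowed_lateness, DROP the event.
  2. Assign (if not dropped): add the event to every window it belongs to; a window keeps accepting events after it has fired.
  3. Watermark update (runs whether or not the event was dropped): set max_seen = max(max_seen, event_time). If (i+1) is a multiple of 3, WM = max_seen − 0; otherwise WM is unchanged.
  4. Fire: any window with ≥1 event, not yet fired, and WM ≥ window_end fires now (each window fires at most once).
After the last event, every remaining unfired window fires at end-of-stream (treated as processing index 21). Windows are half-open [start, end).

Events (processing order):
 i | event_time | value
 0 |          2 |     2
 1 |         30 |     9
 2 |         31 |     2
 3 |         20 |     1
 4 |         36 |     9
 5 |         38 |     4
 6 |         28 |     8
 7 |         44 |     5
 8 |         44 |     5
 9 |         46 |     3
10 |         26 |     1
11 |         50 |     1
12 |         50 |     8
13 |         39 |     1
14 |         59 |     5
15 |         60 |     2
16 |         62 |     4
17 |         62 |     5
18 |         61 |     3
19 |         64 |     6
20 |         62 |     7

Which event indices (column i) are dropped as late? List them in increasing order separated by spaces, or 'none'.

i=0 t=2 v=2: → [0,11); WM=−∞
i=1 t=30 v=9: → [30,41),[24,35); WM=−∞
i=2 t=31 v=2: → [30,41),[24,35); WM=31; [0,11) fires=1
i=3 t=20 v=1: DROP (t<31-2); WM=31
i=4 t=36 v=9: → [36,47),[30,41); WM=31
i=5 t=38 v=4: → [36,47),[30,41); WM=38; [24,35) fires=2
i=6 t=28 v=8: DROP (t<38-2); WM=38
i=7 t=44 v=5: → [42,53),[36,47); WM=38
i=8 t=44 v=5: → [42,53),[36,47); WM=44; [30,41) fires=3
i=9 t=46 v=3: → [42,53),[36,47); WM=44
i=10 t=26 v=1: DROP (t<44-2); WM=44
i=11 t=50 v=1: → [48,59),[42,53); WM=50; [36,47) fires=4
i=12 t=50 v=8: → [48,59),[42,53); WM=50
i=13 t=39 v=1: DROP (t<50-2); WM=50
i=14 t=59 v=5: → [54,65); WM=59; [42,53) fires=4 [48,59) fires=2
i=15 t=60 v=2: → [60,71),[54,65); WM=59
i=16 t=62 v=4: → [60,71),[54,65); WM=59
i=17 t=62 v=5: → [60,71),[54,65); WM=62
i=18 t=61 v=3: → [60,71),[54,65); WM=62
i=19 t=64 v=6: → [60,71),[54,65); WM=62
i=20 t=62 v=7: → [60,71),[54,65); WM=64

3 6 10 13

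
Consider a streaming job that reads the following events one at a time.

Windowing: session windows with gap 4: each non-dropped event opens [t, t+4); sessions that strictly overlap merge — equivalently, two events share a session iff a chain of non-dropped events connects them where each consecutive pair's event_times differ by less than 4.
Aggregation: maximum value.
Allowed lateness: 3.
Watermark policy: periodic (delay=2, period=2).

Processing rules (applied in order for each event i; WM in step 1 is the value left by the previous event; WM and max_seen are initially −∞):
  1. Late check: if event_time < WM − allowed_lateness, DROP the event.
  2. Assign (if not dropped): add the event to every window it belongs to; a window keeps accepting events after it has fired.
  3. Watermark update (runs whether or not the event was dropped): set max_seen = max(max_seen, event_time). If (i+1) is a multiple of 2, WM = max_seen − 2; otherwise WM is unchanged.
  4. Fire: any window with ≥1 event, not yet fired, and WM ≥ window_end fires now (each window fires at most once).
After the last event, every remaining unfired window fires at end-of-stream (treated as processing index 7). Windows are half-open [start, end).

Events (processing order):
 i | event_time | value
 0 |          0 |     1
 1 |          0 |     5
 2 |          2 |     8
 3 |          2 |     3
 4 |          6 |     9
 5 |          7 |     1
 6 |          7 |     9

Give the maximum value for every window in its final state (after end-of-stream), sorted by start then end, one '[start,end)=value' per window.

[0,6)=8 [6,11)=9

i=0 t=0 v=1: → [0,4); WM=−∞
i=1 t=0 v=5: → [0,4); WM=-2
i=2 t=2 v=8: → [0,6); WM=-2
i=3 t=2 v=3: → [0,6); WM=0
i=4 t=6 v=9: → [6,10); WM=0
i=5 t=7 v=1: → [6,11); WM=5
i=6 t=7 v=9: → [6,11); WM=5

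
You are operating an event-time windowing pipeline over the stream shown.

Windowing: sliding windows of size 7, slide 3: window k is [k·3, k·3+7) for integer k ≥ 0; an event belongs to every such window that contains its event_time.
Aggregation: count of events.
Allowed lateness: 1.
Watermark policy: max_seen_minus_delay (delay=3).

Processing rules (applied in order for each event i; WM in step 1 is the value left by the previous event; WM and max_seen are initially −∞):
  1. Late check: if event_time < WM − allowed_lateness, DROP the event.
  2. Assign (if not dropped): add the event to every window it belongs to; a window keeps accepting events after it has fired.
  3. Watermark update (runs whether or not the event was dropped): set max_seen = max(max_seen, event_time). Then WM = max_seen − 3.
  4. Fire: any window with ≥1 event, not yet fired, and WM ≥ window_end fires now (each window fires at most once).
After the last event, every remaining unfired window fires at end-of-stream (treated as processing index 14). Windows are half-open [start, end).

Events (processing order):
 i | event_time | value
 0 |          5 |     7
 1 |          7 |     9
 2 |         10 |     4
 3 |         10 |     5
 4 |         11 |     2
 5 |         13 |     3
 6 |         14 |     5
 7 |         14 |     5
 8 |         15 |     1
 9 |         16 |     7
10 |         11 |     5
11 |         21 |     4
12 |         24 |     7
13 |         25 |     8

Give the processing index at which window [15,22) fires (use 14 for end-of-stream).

13

i=0 t=5 v=7: → [3,10),[0,7); WM=2
i=1 t=7 v=9: → [6,13),[3,10); WM=4
i=2 t=10 v=4: → [9,16),[6,13); WM=7; [0,7) fires=1
i=3 t=10 v=5: → [9,16),[6,13); WM=7
i=4 t=11 v=2: → [9,16),[6,13); WM=8
i=5 t=13 v=3: → [12,19),[9,16); WM=10; [3,10) fires=2
i=6 t=14 v=5: → [12,19),[9,16); WM=11
i=7 t=14 v=5: → [12,19),[9,16); WM=11
i=8 t=15 v=1: → [15,22),[12,19),[9,16); WM=12
i=9 t=16 v=7: → [15,22),[12,19); WM=13; [6,13) fires=4
i=10 t=11 v=5: DROP (t<13-1); WM=13
i=11 t=21 v=4: → [21,28),[18,25),[15,22); WM=18; [9,16) fires=7
i=12 t=24 v=7: → [24,31),[21,28),[18,25); WM=21; [12,19) fires=5
i=13 t=25 v=8: → [24,31),[21,28); WM=22; [15,22) fires=3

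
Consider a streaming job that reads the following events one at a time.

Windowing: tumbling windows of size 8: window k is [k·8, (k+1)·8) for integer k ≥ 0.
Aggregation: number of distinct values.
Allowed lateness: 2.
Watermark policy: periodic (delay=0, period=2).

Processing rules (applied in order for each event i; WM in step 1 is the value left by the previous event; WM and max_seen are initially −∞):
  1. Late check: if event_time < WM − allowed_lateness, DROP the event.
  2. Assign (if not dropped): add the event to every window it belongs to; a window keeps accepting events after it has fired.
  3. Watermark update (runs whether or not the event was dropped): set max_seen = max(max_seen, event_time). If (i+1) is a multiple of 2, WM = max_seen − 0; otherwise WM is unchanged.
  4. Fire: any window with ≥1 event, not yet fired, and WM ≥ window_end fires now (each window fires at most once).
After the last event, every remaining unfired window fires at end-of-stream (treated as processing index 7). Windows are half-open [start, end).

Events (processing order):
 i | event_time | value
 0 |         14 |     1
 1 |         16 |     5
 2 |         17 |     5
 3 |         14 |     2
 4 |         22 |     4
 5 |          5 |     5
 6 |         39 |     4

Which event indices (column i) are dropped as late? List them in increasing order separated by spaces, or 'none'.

i=0 t=14 v=1: → [8,16); WM=−∞
i=1 t=16 v=5: → [16,24); WM=16; [8,16) fires=1
i=2 t=17 v=5: → [16,24); WM=16
i=3 t=14 v=2: → [8,16); WM=17
i=4 t=22 v=4: → [16,24); WM=17
i=5 t=5 v=5: DROP (t<17-2); WM=22
i=6 t=39 v=4: → [32,40); WM=22

5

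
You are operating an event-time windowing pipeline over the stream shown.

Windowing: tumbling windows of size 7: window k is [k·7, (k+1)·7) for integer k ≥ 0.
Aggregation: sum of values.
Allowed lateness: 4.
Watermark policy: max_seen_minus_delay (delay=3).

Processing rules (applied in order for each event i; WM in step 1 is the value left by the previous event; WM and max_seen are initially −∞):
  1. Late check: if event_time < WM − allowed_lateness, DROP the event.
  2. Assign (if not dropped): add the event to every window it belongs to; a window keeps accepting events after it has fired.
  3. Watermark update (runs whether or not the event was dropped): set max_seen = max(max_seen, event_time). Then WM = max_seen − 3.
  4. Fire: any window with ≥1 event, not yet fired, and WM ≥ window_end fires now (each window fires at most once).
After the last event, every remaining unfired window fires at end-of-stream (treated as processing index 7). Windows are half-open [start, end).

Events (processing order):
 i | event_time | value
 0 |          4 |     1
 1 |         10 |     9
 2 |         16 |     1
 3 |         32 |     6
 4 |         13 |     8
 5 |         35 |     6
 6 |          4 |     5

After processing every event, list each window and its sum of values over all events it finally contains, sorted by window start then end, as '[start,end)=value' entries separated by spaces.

[0,7)=1 [7,14)=9 [14,21)=1 [28,35)=6 [35,42)=6

i=0 t=4 v=1: → [0,7); WM=1
i=1 t=10 v=9: → [7,14); WM=7; [0,7) fires=1
i=2 t=16 v=1: → [14,21); WM=13
i=3 t=32 v=6: → [28,35); WM=29; [7,14) fires=9 [14,21) fires=1
i=4 t=13 v=8: DROP (t<29-4); WM=29
i=5 t=35 v=6: → [35,42); WM=32
i=6 t=4 v=5: DROP (t<32-4); WM=32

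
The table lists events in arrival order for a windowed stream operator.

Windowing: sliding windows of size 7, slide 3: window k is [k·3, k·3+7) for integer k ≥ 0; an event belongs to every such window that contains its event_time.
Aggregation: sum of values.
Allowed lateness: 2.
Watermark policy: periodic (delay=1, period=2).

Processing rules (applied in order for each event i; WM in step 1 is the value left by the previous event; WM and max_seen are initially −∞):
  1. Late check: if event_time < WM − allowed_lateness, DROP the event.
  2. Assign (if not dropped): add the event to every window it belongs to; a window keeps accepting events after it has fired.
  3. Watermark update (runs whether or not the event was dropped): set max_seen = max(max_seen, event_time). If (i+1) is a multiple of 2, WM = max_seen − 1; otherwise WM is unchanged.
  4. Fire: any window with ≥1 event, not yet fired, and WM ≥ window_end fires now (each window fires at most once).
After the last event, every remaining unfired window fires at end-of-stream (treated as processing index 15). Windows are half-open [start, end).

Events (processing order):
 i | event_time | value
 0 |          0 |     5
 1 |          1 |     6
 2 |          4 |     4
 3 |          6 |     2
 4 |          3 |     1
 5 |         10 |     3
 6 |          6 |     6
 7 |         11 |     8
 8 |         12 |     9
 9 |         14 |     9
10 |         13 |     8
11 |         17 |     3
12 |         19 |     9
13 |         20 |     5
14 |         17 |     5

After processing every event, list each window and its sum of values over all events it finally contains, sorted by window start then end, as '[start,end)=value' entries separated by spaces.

[0,7)=18 [3,10)=7 [6,13)=22 [9,16)=37 [12,19)=34 [15,22)=22 [18,25)=14

i=0 t=0 v=5: → [0,7); WM=−∞
i=1 t=1 v=6: → [0,7); WM=0
i=2 t=4 v=4: → [3,10),[0,7); WM=0
i=3 t=6 v=2: → [6,13),[3,10),[0,7); WM=5
i=4 t=3 v=1: → [3,10),[0,7); WM=5
i=5 t=10 v=3: → [9,16),[6,13); WM=9; [0,7) fires=18
i=6 t=6 v=6: DROP (t<9-2); WM=9
i=7 t=11 v=8: → [9,16),[6,13); WM=10; [3,10) fires=7
i=8 t=12 v=9: → [12,19),[9,16),[6,13); WM=10
i=9 t=14 v=9: → [12,19),[9,16); WM=13; [6,13) fires=22
i=10 t=13 v=8: → [12,19),[9,16); WM=13
i=11 t=17 v=3: → [15,22),[12,19); WM=16; [9,16) fires=37
i=12 t=19 v=9: → [18,25),[15,22); WM=16
i=13 t=20 v=5: → [18,25),[15,22); WM=19; [12,19) fires=29
i=14 t=17 v=5: → [15,22),[12,19); WM=19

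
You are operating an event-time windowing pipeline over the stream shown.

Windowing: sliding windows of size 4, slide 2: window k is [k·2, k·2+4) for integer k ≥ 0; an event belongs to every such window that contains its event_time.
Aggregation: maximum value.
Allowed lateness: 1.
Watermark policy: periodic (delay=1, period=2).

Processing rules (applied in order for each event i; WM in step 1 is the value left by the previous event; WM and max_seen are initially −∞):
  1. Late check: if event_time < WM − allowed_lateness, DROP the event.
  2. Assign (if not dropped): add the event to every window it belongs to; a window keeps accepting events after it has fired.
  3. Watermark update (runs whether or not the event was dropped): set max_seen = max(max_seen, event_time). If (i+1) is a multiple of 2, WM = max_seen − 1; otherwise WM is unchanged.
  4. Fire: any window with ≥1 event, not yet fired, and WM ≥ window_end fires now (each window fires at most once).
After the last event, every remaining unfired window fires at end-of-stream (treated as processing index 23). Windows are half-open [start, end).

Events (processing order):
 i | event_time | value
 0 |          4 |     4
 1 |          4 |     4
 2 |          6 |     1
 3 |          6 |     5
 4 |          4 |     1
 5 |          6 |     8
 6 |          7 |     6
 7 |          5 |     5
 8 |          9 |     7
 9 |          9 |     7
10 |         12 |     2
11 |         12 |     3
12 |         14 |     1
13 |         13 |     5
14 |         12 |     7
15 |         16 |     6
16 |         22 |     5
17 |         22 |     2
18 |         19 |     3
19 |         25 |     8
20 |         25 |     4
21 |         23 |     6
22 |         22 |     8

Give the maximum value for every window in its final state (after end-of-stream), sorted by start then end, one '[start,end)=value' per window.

i=0 t=4 v=4: → [4,8),[2,6); WM=−∞
i=1 t=4 v=4: → [4,8),[2,6); WM=3
i=2 t=6 v=1: → [6,10),[4,8); WM=3
i=3 t=6 v=5: → [6,10),[4,8); WM=5
i=4 t=4 v=1: → [4,8),[2,6); WM=5
i=5 t=6 v=8: → [6,10),[4,8); WM=5
i=6 t=7 v=6: → [6,10),[4,8); WM=5
i=7 t=5 v=5: → [4,8),[2,6); WM=6; [2,6) fires=5
i=8 t=9 v=7: → [8,12),[6,10); WM=6
i=9 t=9 v=7: → [8,12),[6,10); WM=8; [4,8) fires=8
i=10 t=12 v=2: → [12,16),[10,14); WM=8
i=11 t=12 v=3: → [12,16),[10,14); WM=11; [6,10) fires=8
i=12 t=14 v=1: → [14,18),[12,16); WM=11
i=13 t=13 v=5: → [12,16),[10,14); WM=13; [8,12) fires=7
i=14 t=12 v=7: → [12,16),[10,14); WM=13
i=15 t=16 v=6: → [16,20),[14,18); WM=15; [10,14) fires=7
i=16 t=22 v=5: → [22,26),[20,24); WM=15
i=17 t=22 v=2: → [22,26),[20,24); WM=21; [12,16) fires=7 [14,18) fires=6 [16,20) fires=6
i=18 t=19 v=3: DROP (t<21-1); WM=21
i=19 t=25 v=8: → [24,28),[22,26); WM=24; [20,24) fires=5
i=20 t=25 v=4: → [24,28),[22,26); WM=24
i=21 t=23 v=6: → [22,26),[20,24); WM=24
i=22 t=22 v=8: DROP (t<24-1); WM=24

[2,6)=5 [4,8)=8 [6,10)=8 [8,12)=7 [10,14)=7 [12,16)=7 [14,18)=6 [16,20)=6 [20,24)=6 [22,26)=8 [24,28)=8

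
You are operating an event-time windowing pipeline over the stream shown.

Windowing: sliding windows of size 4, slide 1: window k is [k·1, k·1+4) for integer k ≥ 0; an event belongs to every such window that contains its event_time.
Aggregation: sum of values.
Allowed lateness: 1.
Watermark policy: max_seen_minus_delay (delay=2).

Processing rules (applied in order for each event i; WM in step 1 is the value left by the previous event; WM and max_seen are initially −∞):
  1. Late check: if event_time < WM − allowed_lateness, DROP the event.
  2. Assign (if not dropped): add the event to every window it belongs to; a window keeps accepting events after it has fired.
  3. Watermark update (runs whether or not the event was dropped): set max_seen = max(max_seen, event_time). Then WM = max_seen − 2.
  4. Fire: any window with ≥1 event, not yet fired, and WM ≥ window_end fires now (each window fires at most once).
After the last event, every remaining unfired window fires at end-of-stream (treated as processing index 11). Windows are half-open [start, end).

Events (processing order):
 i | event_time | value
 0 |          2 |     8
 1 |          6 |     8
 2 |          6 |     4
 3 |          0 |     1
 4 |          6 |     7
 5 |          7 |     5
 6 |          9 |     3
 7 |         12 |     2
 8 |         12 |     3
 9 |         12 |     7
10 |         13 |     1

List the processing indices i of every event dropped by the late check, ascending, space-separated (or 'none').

i=0 t=2 v=8: → [2,6),[1,5),[0,4); WM=0
i=1 t=6 v=8: → [6,10),[5,9),[4,8),[3,7); WM=4; [0,4) fires=8
i=2 t=6 v=4: → [6,10),[5,9),[4,8),[3,7); WM=4
i=3 t=0 v=1: DROP (t<4-1); WM=4
i=4 t=6 v=7: → [6,10),[5,9),[4,8),[3,7); WM=4
i=5 t=7 v=5: → [7,11),[6,10),[5,9),[4,8); WM=5; [1,5) fires=8
i=6 t=9 v=3: → [9,13),[8,12),[7,11),[6,10); WM=7; [2,6) fires=8 [3,7) fires=19
i=7 t=12 v=2: → [12,16),[11,15),[10,14),[9,13); WM=10; [4,8) fires=24 [5,9) fires=24 [6,10) fires=27
i=8 t=12 v=3: → [12,16),[11,15),[10,14),[9,13); WM=10
i=9 t=12 v=7: → [12,16),[11,15),[10,14),[9,13); WM=10
i=10 t=13 v=1: → [13,17),[12,16),[11,15),[10,14); WM=11; [7,11) fires=8

3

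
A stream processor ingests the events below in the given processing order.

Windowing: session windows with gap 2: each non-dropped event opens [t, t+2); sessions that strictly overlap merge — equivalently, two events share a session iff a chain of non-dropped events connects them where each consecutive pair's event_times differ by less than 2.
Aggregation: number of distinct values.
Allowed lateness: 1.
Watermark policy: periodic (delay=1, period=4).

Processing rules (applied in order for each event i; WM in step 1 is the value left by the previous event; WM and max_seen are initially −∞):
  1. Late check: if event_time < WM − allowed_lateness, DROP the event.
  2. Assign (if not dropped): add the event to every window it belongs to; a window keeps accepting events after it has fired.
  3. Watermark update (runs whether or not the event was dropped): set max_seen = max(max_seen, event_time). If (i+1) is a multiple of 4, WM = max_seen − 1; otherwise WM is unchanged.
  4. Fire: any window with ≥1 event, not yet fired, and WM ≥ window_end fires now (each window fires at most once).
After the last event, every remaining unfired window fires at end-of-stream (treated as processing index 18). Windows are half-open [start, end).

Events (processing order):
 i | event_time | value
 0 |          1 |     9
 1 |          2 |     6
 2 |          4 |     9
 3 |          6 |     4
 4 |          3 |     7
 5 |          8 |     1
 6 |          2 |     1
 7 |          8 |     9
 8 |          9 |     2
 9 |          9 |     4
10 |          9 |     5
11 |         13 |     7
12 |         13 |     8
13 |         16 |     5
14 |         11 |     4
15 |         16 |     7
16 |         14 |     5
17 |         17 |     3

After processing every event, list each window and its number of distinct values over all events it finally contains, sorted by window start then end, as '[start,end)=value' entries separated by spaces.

[1,4)=2 [4,6)=1 [6,8)=1 [8,11)=5 [11,13)=1 [13,16)=3 [16,19)=3

i=0 t=1 v=9: → [1,3); WM=−∞
i=1 t=2 v=6: → [1,4); WM=−∞
i=2 t=4 v=9: → [4,6); WM=−∞
i=3 t=6 v=4: → [6,8); WM=5
i=4 t=3 v=7: DROP (t<5-1); WM=5
i=5 t=8 v=1: → [8,10); WM=5
i=6 t=2 v=1: DROP (t<5-1); WM=5
i=7 t=8 v=9: → [8,10); WM=7
i=8 t=9 v=2: → [8,11); WM=7
i=9 t=9 v=4: → [8,11); WM=7
i=10 t=9 v=5: → [8,11); WM=7
i=11 t=13 v=7: → [13,15); WM=12
i=12 t=13 v=8: → [13,15); WM=12
i=13 t=16 v=5: → [16,18); WM=12
i=14 t=11 v=4: → [11,13); WM=12
i=15 t=16 v=7: → [16,18); WM=15
i=16 t=14 v=5: → [13,16); WM=15
i=17 t=17 v=3: → [16,19); WM=15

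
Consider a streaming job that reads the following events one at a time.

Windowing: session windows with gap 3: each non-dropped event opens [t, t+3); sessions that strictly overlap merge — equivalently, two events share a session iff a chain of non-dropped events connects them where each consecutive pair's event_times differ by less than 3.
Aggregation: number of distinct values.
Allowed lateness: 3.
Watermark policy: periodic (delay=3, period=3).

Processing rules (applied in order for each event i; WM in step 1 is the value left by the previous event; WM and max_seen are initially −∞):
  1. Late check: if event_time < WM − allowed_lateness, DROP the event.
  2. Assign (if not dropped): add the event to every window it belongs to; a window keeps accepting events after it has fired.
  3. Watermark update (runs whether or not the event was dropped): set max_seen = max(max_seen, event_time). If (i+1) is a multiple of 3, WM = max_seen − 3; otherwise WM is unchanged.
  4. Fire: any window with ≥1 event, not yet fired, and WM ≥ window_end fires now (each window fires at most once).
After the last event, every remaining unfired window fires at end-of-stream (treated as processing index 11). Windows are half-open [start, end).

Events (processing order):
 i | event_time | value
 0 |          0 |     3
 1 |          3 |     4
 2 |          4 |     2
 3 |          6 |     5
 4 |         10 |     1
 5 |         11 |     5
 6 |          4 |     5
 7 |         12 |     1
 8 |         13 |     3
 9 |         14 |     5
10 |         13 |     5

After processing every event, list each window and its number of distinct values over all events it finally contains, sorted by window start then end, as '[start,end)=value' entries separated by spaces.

[0,3)=1 [3,9)=3 [10,17)=3

i=0 t=0 v=3: → [0,3); WM=−∞
i=1 t=3 v=4: → [3,6); WM=−∞
i=2 t=4 v=2: → [3,7); WM=1
i=3 t=6 v=5: → [3,9); WM=1
i=4 t=10 v=1: → [10,13); WM=1
i=5 t=11 v=5: → [10,14); WM=8
i=6 t=4 v=5: DROP (t<8-3); WM=8
i=7 t=12 v=1: → [10,15); WM=8
i=8 t=13 v=3: → [10,16); WM=10
i=9 t=14 v=5: → [10,17); WM=10
i=10 t=13 v=5: → [10,17); WM=10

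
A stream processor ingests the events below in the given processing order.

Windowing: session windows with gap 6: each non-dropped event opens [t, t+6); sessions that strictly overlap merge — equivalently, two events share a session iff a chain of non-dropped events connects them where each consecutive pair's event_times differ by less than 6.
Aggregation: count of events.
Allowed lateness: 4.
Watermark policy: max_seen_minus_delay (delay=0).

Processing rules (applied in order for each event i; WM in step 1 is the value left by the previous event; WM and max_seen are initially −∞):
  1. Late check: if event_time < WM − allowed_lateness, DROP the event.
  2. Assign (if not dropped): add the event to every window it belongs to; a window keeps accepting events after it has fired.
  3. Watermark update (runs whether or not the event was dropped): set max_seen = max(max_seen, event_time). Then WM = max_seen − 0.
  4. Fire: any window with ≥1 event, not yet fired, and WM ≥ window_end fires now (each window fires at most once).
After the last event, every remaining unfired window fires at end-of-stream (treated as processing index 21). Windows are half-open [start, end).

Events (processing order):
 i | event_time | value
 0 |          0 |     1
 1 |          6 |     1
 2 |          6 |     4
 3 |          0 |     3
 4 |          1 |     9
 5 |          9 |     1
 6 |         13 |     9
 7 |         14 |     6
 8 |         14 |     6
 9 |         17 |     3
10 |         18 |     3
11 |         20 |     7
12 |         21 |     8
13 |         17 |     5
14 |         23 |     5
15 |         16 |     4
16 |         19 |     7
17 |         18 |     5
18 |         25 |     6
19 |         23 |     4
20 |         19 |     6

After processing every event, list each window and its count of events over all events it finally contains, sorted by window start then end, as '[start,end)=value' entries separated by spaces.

[0,6)=1 [6,31)=15

i=0 t=0 v=1: → [0,6); WM=0
i=1 t=6 v=1: → [6,12); WM=6
i=2 t=6 v=4: → [6,12); WM=6
i=3 t=0 v=3: DROP (t<6-4); WM=6
i=4 t=1 v=9: DROP (t<6-4); WM=6
i=5 t=9 v=1: → [6,15); WM=9
i=6 t=13 v=9: → [6,19); WM=13
i=7 t=14 v=6: → [6,20); WM=14
i=8 t=14 v=6: → [6,20); WM=14
i=9 t=17 v=3: → [6,23); WM=17
i=10 t=18 v=3: → [6,24); WM=18
i=11 t=20 v=7: → [6,26); WM=20
i=12 t=21 v=8: → [6,27); WM=21
i=13 t=17 v=5: → [6,27); WM=21
i=14 t=23 v=5: → [6,29); WM=23
i=15 t=16 v=4: DROP (t<23-4); WM=23
i=16 t=19 v=7: → [6,29); WM=23
i=17 t=18 v=5: DROP (t<23-4); WM=23
i=18 t=25 v=6: → [6,31); WM=25
i=19 t=23 v=4: → [6,31); WM=25
i=20 t=19 v=6: DROP (t<25-4); WM=25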